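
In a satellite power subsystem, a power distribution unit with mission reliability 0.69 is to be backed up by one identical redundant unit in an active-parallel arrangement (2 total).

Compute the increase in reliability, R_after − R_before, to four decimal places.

0.2139

R_before = 0.69
R_after = 1 − (1 − 0.69)^2 = 0.9039
ΔR = 0.9039 − 0.69 = 0.2139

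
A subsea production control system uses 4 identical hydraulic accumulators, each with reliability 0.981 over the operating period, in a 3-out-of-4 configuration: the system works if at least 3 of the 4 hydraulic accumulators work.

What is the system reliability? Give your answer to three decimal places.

R = Σ_{i=3}^{4} C(4,i) p^i (1−p)^{4−i} with p = 0.981
C(4,3)·0.981^3·0.019^1 = 0.07175
C(4,4)·0.981^4·0.019^0 = 0.92614
Sum = 0.998

0.998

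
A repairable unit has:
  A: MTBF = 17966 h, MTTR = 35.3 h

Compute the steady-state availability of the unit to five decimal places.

0.99804

A(A) = MTBF/(MTBF+MTTR) = 17966/(17966+35.3) = 0.99804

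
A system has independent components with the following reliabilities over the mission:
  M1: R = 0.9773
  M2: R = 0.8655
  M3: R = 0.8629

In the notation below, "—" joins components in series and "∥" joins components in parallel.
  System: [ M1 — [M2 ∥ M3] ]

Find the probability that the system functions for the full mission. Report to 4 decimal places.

Parallel (M2 and M3): 1 − (1 − 0.865500)(1 − 0.862900) = 0.981560
Series (M1 and [0.981560]): 0.977300 × 0.981560 = 0.9593

0.9593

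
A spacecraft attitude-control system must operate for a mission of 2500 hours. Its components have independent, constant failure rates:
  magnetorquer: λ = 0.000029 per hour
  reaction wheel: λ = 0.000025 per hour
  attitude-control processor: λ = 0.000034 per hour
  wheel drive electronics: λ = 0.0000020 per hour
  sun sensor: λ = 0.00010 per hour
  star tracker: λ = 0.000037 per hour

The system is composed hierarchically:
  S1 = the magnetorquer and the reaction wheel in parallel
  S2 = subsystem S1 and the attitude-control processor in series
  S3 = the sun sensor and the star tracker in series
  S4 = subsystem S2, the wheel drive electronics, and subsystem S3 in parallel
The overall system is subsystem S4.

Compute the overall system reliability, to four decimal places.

R(magnetorquer) = exp(−0.000029 × 2500) = 0.930066
R(reaction wheel) = exp(−0.000025 × 2500) = 0.939413
R(attitude-control processor) = exp(−0.000034 × 2500) = 0.918512
R(wheel drive electronics) = exp(−0.0000020 × 2500) = 0.995012
R(sun sensor) = exp(−0.00010 × 2500) = 0.778801
R(star tracker) = exp(−0.000037 × 2500) = 0.911649
Parallel (magnetorquer and reaction wheel): 1 − (1 − 0.930066)(1 − 0.939413) = 0.995763
Series ([0.995763] and attitude-control processor): 0.995763 × 0.918512 = 0.914620
Series (sun sensor and star tracker): 0.778801 × 0.911649 = 0.709993
Parallel ([0.914620], wheel drive electronics, and [0.709993]): 1 − (1 − 0.914620)(1 − 0.995012)(1 − 0.709993) = 0.9999

0.9999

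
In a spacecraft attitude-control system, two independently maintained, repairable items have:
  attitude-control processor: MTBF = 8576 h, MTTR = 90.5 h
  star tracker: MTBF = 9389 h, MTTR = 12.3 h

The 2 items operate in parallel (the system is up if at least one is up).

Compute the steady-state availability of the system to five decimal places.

0.99999

A(attitude-control processor) = MTBF/(MTBF+MTTR) = 8576/(8576+90.5) = 0.989557
A(star tracker) = MTBF/(MTBF+MTTR) = 9389/(9389+12.3) = 0.998692
Parallel availability: 1 − (1 − 0.989557)(1 − 0.998692) = 0.99999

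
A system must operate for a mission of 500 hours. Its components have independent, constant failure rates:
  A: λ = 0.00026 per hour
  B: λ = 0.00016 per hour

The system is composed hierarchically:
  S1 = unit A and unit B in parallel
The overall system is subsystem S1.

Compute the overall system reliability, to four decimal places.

R(A) = exp(−0.00026 × 500) = 0.878095
R(B) = exp(−0.00016 × 500) = 0.923116
Parallel (A and B): 1 − (1 − 0.878095)(1 − 0.923116) = 0.9906

0.9906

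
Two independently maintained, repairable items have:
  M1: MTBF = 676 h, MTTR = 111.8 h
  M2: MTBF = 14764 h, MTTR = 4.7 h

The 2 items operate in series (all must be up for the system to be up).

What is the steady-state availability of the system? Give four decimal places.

0.8578

A(M1) = MTBF/(MTBF+MTTR) = 676/(676+111.8) = 0.858086
A(M2) = MTBF/(MTBF+MTTR) = 14764/(14764+4.7) = 0.999682
Series availability: 0.858086 × 0.999682 = 0.8578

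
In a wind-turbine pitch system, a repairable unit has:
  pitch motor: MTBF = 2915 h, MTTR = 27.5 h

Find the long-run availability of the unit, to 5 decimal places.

A(pitch motor) = MTBF/(MTBF+MTTR) = 2915/(2915+27.5) = 0.99065

0.99065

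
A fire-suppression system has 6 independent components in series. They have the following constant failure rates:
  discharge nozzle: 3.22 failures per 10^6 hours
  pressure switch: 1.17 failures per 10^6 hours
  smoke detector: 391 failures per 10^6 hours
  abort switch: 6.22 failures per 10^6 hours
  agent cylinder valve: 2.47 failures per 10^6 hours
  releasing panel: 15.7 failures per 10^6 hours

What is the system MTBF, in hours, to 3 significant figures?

2380

Series of exponential components: λ_sys = Σ λ_i
λ_sys = 0.00000322 + 0.00000117 + 0.000391 + 0.00000622 + 0.00000247 + 0.0000157 = 4.1978e-04 /h
MTBF = 1 / λ_sys = 2380 h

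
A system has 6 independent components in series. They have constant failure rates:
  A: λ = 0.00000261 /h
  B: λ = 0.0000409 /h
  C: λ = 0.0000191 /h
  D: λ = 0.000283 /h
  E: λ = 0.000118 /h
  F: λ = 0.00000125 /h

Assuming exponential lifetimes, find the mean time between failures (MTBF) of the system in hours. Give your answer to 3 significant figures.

Series of exponential components: λ_sys = Σ λ_i
λ_sys = 0.00000261 + 0.0000409 + 0.0000191 + 0.000283 + 0.000118 + 0.00000125 = 4.6486e-04 /h
MTBF = 1 / λ_sys = 2150 h

2150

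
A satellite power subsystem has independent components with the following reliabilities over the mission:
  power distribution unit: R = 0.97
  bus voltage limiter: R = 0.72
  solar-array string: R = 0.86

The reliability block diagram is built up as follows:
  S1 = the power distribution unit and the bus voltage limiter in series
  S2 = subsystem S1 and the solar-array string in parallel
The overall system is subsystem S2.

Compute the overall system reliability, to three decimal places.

0.958

Series (power distribution unit and bus voltage limiter): 0.97000 × 0.72000 = 0.69840
Parallel ([0.69840] and solar-array string): 1 − (1 − 0.69840)(1 − 0.86000) = 0.958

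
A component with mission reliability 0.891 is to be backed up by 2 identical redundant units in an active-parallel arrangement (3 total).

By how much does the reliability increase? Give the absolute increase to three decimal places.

R_before = 0.891
R_after = 1 − (1 − 0.891)^3 = 0.999
ΔR = 0.999 − 0.891 = 0.108

0.108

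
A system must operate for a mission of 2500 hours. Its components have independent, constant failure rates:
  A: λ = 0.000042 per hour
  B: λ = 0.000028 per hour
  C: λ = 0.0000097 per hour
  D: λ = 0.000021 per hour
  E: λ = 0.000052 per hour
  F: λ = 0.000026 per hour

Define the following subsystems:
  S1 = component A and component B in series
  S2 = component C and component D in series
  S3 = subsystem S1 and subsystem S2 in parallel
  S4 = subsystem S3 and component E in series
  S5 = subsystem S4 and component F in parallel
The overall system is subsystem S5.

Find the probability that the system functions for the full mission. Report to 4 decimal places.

0.9917

R(A) = exp(−0.000042 × 2500) = 0.900325
R(B) = exp(−0.000028 × 2500) = 0.932394
R(C) = exp(−0.0000097 × 2500) = 0.976042
R(D) = exp(−0.000021 × 2500) = 0.948854
R(E) = exp(−0.000052 × 2500) = 0.878095
R(F) = exp(−0.000026 × 2500) = 0.937067
Series (A and B): 0.900325 × 0.932394 = 0.839458
Series (C and D): 0.976042 × 0.948854 = 0.926121
Parallel ([0.839458] and [0.926121]): 1 − (1 − 0.839458)(1 − 0.926121) = 0.988139
Series ([0.988139] and E): 0.988139 × 0.878095 = 0.867680
Parallel ([0.867680] and F): 1 − (1 − 0.867680)(1 − 0.937067) = 0.9917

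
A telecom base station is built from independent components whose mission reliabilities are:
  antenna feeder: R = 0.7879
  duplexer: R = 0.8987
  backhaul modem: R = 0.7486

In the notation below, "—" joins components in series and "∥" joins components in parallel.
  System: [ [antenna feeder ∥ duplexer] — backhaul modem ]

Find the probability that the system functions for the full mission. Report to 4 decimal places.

0.7325

Parallel (antenna feeder and duplexer): 1 − (1 − 0.787900)(1 − 0.898700) = 0.978514
Series ([0.978514] and backhaul modem): 0.978514 × 0.748600 = 0.7325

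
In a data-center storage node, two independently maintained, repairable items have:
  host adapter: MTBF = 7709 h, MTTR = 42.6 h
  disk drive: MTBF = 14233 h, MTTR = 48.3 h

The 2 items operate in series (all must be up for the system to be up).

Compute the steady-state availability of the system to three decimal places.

A(host adapter) = MTBF/(MTBF+MTTR) = 7709/(7709+42.6) = 0.994504
A(disk drive) = MTBF/(MTBF+MTTR) = 14233/(14233+48.3) = 0.996618
Series availability: 0.994504 × 0.996618 = 0.991

0.991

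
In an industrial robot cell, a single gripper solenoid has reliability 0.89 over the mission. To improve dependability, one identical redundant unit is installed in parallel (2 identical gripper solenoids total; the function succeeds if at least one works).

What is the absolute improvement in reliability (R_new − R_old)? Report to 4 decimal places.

R_before = 0.89
R_after = 1 − (1 − 0.89)^2 = 0.9879
ΔR = 0.9879 − 0.89 = 0.0979

0.0979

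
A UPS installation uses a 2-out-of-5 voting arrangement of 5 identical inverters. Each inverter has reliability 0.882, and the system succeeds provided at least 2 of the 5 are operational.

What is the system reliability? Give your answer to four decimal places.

R = Σ_{i=2}^{5} C(5,i) p^i (1−p)^{5−i} with p = 0.882
C(5,2)·0.882^2·0.118^3 = 0.012782
C(5,3)·0.882^3·0.118^2 = 0.095537
C(5,4)·0.882^4·0.118^1 = 0.357048
C(5,5)·0.882^5·0.118^0 = 0.533756
Sum = 0.9991

0.9991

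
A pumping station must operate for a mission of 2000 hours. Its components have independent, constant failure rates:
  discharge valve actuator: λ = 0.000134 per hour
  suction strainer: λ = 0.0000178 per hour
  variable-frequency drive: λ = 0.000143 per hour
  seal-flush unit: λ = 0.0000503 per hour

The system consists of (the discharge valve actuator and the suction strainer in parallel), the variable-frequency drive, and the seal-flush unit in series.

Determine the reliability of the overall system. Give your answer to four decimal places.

R(discharge valve actuator) = exp(−0.000134 × 2000) = 0.764908
R(suction strainer) = exp(−0.0000178 × 2000) = 0.965026
R(variable-frequency drive) = exp(−0.000143 × 2000) = 0.751263
R(seal-flush unit) = exp(−0.0000503 × 2000) = 0.904295
Parallel (discharge valve actuator and suction strainer): 1 − (1 − 0.764908)(1 − 0.965026) = 0.991778
Series ([0.991778], variable-frequency drive, and seal-flush unit): 0.991778 × 0.751263 × 0.904295 = 0.6738

0.6738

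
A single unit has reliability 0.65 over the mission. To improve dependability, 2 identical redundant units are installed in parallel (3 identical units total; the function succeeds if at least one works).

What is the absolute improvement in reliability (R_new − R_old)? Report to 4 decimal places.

R_before = 0.65
R_after = 1 − (1 − 0.65)^3 = 0.9571
ΔR = 0.9571 − 0.65 = 0.3071

0.3071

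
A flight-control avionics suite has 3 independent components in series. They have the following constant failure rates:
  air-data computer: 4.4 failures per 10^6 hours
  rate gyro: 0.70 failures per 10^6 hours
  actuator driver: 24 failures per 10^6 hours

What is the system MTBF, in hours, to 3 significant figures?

Series of exponential components: λ_sys = Σ λ_i
λ_sys = 0.0000044 + 0.00000070 + 0.000024 = 2.9100e-05 /h
MTBF = 1 / λ_sys = 34400 h

34400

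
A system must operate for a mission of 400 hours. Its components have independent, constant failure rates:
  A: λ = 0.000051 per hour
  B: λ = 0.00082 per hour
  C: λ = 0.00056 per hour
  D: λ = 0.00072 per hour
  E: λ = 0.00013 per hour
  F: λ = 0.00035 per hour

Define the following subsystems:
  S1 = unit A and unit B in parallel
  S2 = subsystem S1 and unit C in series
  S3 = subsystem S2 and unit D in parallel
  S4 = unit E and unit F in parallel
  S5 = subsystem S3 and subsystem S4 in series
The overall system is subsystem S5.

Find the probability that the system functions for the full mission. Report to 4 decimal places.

R(A) = exp(−0.000051 × 400) = 0.979807
R(B) = exp(−0.00082 × 400) = 0.720363
R(C) = exp(−0.00056 × 400) = 0.799315
R(D) = exp(−0.00072 × 400) = 0.749762
R(E) = exp(−0.00013 × 400) = 0.949329
R(F) = exp(−0.00035 × 400) = 0.869358
Parallel (A and B): 1 − (1 − 0.979807)(1 − 0.720363) = 0.994353
Series ([0.994353] and C): 0.994353 × 0.799315 = 0.794801
Parallel ([0.794801] and D): 1 − (1 − 0.794801)(1 − 0.749762) = 0.948651
Parallel (E and F): 1 − (1 − 0.949329)(1 − 0.869358) = 0.993380
Series ([0.948651] and [0.993380]): 0.948651 × 0.993380 = 0.9424

0.9424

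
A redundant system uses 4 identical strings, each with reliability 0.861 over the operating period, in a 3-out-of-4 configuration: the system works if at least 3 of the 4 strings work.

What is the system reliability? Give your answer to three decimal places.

R = Σ_{i=3}^{4} C(4,i) p^i (1−p)^{4−i} with p = 0.861
C(4,3)·0.861^3·0.139^1 = 0.35488
C(4,4)·0.861^4·0.139^0 = 0.54956
Sum = 0.904

0.904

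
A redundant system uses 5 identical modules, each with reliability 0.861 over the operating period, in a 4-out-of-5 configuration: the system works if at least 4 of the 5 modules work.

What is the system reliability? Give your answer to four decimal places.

R = Σ_{i=4}^{5} C(5,i) p^i (1−p)^{5−i} with p = 0.861
C(5,4)·0.861^4·0.139^1 = 0.381942
C(5,5)·0.861^5·0.139^0 = 0.473168
Sum = 0.8551

0.8551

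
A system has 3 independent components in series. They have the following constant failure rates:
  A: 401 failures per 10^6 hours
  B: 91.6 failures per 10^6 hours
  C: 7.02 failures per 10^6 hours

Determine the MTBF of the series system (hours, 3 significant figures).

Series of exponential components: λ_sys = Σ λ_i
λ_sys = 0.000401 + 0.0000916 + 0.00000702 = 4.9962e-04 /h
MTBF = 1 / λ_sys = 2000 h

2000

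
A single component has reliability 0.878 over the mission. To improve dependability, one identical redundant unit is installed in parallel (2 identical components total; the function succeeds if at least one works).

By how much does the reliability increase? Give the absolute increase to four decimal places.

0.1071

R_before = 0.878
R_after = 1 − (1 − 0.878)^2 = 0.9851
ΔR = 0.9851 − 0.878 = 0.1071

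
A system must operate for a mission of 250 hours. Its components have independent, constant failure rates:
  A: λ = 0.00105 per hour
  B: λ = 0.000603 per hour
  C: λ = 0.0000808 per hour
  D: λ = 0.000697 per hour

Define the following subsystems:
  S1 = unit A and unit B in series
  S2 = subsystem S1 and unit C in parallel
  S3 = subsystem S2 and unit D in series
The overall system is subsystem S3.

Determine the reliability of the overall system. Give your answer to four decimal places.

0.8344

R(A) = exp(−0.00105 × 250) = 0.769126
R(B) = exp(−0.000603 × 250) = 0.860063
R(C) = exp(−0.0000808 × 250) = 0.980003
R(D) = exp(−0.000697 × 250) = 0.840087
Series (A and B): 0.769126 × 0.860063 = 0.661497
Parallel ([0.661497] and C): 1 − (1 − 0.661497)(1 − 0.980003) = 0.993231
Series ([0.993231] and D): 0.993231 × 0.840087 = 0.8344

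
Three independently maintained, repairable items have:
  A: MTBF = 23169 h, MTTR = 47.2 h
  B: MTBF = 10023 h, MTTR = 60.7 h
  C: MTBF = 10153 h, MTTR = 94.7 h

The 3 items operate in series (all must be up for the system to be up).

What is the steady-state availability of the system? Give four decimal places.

A(A) = MTBF/(MTBF+MTTR) = 23169/(23169+47.2) = 0.997967
A(B) = MTBF/(MTBF+MTTR) = 10023/(10023+60.7) = 0.993980
A(C) = MTBF/(MTBF+MTTR) = 10153/(10153+94.7) = 0.990759
Series availability: 0.997967 × 0.993980 × 0.990759 = 0.9828

0.9828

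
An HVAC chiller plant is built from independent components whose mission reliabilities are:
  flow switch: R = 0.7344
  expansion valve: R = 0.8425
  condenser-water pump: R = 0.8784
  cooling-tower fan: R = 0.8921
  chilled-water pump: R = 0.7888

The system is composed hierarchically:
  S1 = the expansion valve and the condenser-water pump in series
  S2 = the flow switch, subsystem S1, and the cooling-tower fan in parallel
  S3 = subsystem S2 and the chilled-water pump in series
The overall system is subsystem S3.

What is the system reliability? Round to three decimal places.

Series (expansion valve and condenser-water pump): 0.84250 × 0.87840 = 0.74005
Parallel (flow switch, [0.74005], and cooling-tower fan): 1 − (1 − 0.73440)(1 − 0.74005)(1 − 0.89210) = 0.99255
Series ([0.99255] and chilled-water pump): 0.99255 × 0.78880 = 0.783

0.783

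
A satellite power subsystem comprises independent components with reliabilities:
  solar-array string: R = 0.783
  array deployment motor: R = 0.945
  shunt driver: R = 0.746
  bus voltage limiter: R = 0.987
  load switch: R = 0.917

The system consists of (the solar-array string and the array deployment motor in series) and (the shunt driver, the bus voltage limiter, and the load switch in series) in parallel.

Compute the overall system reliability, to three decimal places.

0.916

Series (solar-array string and array deployment motor): 0.78300 × 0.94500 = 0.73994
Series (shunt driver, bus voltage limiter, and load switch): 0.74600 × 0.98700 × 0.91700 = 0.67519
Parallel ([0.73994] and [0.67519]): 1 − (1 − 0.73994)(1 − 0.67519) = 0.916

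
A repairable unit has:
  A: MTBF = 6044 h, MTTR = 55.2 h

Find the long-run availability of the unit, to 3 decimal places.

0.991

A(A) = MTBF/(MTBF+MTTR) = 6044/(6044+55.2) = 0.991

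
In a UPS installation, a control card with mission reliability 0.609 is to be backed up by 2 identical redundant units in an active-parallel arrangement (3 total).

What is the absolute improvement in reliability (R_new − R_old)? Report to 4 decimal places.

R_before = 0.609
R_after = 1 − (1 − 0.609)^3 = 0.9402
ΔR = 0.9402 − 0.609 = 0.3312

0.3312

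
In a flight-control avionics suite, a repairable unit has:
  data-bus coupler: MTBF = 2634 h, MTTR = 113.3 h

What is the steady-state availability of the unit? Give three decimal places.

A(data-bus coupler) = MTBF/(MTBF+MTTR) = 2634/(2634+113.3) = 0.959

0.959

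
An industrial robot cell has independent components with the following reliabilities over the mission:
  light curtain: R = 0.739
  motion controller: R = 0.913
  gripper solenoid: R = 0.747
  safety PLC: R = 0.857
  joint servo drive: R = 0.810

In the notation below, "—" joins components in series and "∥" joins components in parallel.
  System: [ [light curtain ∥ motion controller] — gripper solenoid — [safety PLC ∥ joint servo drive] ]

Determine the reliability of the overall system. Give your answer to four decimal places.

0.7102

Parallel (light curtain and motion controller): 1 − (1 − 0.739000)(1 − 0.913000) = 0.977293
Parallel (safety PLC and joint servo drive): 1 − (1 − 0.857000)(1 − 0.810000) = 0.972830
Series ([0.977293], gripper solenoid, and [0.972830]): 0.977293 × 0.747000 × 0.972830 = 0.7102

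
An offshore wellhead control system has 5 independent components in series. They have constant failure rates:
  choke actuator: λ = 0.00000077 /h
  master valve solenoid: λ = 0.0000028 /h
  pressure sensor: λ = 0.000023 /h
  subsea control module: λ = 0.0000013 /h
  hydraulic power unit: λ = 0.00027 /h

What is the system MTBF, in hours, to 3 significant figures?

Series of exponential components: λ_sys = Σ λ_i
λ_sys = 0.00000077 + 0.0000028 + 0.000023 + 0.0000013 + 0.00027 = 2.9787e-04 /h
MTBF = 1 / λ_sys = 3360 h

3360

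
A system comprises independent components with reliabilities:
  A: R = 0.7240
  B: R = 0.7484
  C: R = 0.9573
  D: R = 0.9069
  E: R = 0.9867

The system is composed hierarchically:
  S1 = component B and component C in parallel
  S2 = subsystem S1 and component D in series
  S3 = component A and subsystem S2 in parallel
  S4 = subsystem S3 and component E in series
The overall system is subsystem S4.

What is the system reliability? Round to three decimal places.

0.959

Parallel (B and C): 1 − (1 − 0.74840)(1 − 0.95730) = 0.98926
Series ([0.98926] and D): 0.98926 × 0.90690 = 0.89716
Parallel (A and [0.89716]): 1 − (1 − 0.72400)(1 − 0.89716) = 0.97162
Series ([0.97162] and E): 0.97162 × 0.98670 = 0.959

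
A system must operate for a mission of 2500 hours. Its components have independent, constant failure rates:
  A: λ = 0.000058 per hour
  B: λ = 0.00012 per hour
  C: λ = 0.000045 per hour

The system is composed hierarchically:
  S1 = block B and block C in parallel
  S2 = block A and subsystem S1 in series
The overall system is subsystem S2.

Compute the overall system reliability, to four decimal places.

0.8412

R(A) = exp(−0.000058 × 2500) = 0.865022
R(B) = exp(−0.00012 × 2500) = 0.740818
R(C) = exp(−0.000045 × 2500) = 0.893597
Parallel (B and C): 1 − (1 − 0.740818)(1 − 0.893597) = 0.972422
Series (A and [0.972422]): 0.865022 × 0.972422 = 0.8412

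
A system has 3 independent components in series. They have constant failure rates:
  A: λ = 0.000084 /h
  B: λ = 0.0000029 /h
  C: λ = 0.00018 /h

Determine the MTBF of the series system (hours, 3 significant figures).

Series of exponential components: λ_sys = Σ λ_i
λ_sys = 0.000084 + 0.0000029 + 0.00018 = 2.6690e-04 /h
MTBF = 1 / λ_sys = 3750 h

3750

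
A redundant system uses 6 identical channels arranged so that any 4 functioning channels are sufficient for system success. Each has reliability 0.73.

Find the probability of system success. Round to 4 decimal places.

0.7977

R = Σ_{i=4}^{6} C(6,i) p^i (1−p)^{6−i} with p = 0.73
C(6,4)·0.73^4·0.27^2 = 0.310535
C(6,5)·0.73^5·0.27^1 = 0.335838
C(6,6)·0.73^6·0.27^0 = 0.151334
Sum = 0.7977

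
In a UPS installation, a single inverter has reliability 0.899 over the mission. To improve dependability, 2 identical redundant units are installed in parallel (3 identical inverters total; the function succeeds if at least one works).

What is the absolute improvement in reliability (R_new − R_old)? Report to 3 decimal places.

R_before = 0.899
R_after = 1 − (1 − 0.899)^3 = 0.999
ΔR = 0.999 − 0.899 = 0.100

0.100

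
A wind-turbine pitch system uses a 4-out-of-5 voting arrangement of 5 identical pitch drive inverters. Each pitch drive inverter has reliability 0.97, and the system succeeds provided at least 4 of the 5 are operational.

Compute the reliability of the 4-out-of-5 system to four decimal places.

R = Σ_{i=4}^{5} C(5,i) p^i (1−p)^{5−i} with p = 0.97
C(5,4)·0.97^4·0.03^1 = 0.132794
C(5,5)·0.97^5·0.03^0 = 0.858734
Sum = 0.9915

0.9915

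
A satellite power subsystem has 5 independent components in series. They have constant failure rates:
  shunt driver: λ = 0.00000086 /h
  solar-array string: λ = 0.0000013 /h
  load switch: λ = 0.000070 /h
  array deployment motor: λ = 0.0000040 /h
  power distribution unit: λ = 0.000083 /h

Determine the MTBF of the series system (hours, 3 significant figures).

Series of exponential components: λ_sys = Σ λ_i
λ_sys = 0.00000086 + 0.0000013 + 0.000070 + 0.0000040 + 0.000083 = 1.5916e-04 /h
MTBF = 1 / λ_sys = 6280 h

6280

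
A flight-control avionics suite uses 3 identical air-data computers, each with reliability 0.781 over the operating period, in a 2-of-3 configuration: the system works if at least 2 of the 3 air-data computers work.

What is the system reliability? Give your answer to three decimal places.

R = Σ_{i=2}^{3} C(3,i) p^i (1−p)^{3−i} with p = 0.781
C(3,2)·0.781^2·0.219^1 = 0.40074
C(3,3)·0.781^3·0.219^0 = 0.47638
Sum = 0.877

0.877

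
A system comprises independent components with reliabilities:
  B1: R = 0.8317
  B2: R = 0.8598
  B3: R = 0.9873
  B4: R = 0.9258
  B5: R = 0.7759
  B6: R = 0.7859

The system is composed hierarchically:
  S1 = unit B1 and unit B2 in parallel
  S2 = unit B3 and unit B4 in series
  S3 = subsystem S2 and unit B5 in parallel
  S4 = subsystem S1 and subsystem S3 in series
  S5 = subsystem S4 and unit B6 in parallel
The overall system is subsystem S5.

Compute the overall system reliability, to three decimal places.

Parallel (B1 and B2): 1 − (1 − 0.83170)(1 − 0.85980) = 0.97640
Series (B3 and B4): 0.98730 × 0.92580 = 0.91404
Parallel ([0.91404] and B5): 1 − (1 − 0.91404)(1 − 0.77590) = 0.98074
Series ([0.97640] and [0.98074]): 0.97640 × 0.98074 = 0.95759
Parallel ([0.95759] and B6): 1 − (1 − 0.95759)(1 − 0.78590) = 0.991

0.991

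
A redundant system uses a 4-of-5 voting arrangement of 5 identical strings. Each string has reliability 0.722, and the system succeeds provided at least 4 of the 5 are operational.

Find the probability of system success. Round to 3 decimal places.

0.574

R = Σ_{i=4}^{5} C(5,i) p^i (1−p)^{5−i} with p = 0.722
C(5,4)·0.722^4·0.278^1 = 0.37771
C(5,5)·0.722^5·0.278^0 = 0.19619
Sum = 0.574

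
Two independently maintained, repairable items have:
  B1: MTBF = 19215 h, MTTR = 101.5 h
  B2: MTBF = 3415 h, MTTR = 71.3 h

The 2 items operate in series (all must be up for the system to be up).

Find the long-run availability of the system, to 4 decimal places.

A(B1) = MTBF/(MTBF+MTTR) = 19215/(19215+101.5) = 0.994745
A(B2) = MTBF/(MTBF+MTTR) = 3415/(3415+71.3) = 0.979549
Series availability: 0.994745 × 0.979549 = 0.9744

0.9744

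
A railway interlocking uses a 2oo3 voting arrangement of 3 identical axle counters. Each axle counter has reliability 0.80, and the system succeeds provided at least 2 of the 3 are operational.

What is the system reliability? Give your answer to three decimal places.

0.896

R = Σ_{i=2}^{3} C(3,i) p^i (1−p)^{3−i} with p = 0.80
C(3,2)·0.80^2·0.20^1 = 0.38400
C(3,3)·0.80^3·0.20^0 = 0.51200
Sum = 0.896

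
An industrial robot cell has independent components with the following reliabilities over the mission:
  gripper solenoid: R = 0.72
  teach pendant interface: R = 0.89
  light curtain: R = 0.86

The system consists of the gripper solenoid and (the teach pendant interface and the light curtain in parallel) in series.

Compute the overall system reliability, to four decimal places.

0.7089

Parallel (teach pendant interface and light curtain): 1 − (1 − 0.890000)(1 − 0.860000) = 0.984600
Series (gripper solenoid and [0.984600]): 0.720000 × 0.984600 = 0.7089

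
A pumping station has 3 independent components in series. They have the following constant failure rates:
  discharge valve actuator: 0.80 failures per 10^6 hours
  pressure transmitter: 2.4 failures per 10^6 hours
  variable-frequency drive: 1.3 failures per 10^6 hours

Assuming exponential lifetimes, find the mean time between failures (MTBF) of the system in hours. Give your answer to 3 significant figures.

Series of exponential components: λ_sys = Σ λ_i
λ_sys = 0.00000080 + 0.0000024 + 0.0000013 = 4.5000e-06 /h
MTBF = 1 / λ_sys = 222000 h

222000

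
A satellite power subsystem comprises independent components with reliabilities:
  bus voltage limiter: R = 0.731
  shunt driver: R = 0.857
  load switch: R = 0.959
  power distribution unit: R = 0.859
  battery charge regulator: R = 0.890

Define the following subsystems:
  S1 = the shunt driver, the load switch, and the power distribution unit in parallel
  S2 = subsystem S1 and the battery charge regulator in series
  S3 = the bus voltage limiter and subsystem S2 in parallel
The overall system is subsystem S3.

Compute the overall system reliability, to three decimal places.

0.970

Parallel (shunt driver, load switch, and power distribution unit): 1 − (1 − 0.85700)(1 − 0.95900)(1 − 0.85900) = 0.99917
Series ([0.99917] and battery charge regulator): 0.99917 × 0.89000 = 0.88926
Parallel (bus voltage limiter and [0.88926]): 1 − (1 − 0.73100)(1 − 0.88926) = 0.970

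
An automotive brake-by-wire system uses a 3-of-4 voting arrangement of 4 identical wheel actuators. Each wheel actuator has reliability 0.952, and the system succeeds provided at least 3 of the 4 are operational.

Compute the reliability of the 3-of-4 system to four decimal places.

R = Σ_{i=3}^{4} C(4,i) p^i (1−p)^{4−i} with p = 0.952
C(4,3)·0.952^3·0.048^1 = 0.165658
C(4,4)·0.952^4·0.048^0 = 0.821387
Sum = 0.9870

0.9870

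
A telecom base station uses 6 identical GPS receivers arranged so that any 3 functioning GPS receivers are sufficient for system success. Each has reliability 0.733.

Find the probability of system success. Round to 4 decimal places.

0.9527

R = Σ_{i=3}^{6} C(6,i) p^i (1−p)^{6−i} with p = 0.733
C(6,3)·0.733^3·0.267^3 = 0.149926
C(6,4)·0.733^4·0.267^2 = 0.308695
C(6,5)·0.733^5·0.267^1 = 0.338986
C(6,6)·0.733^6·0.267^0 = 0.155104
Sum = 0.9527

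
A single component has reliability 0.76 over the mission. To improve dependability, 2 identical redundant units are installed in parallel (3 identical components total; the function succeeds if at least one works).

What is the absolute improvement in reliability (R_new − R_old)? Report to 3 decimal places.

0.226

R_before = 0.76
R_after = 1 − (1 − 0.76)^3 = 0.986
ΔR = 0.986 − 0.76 = 0.226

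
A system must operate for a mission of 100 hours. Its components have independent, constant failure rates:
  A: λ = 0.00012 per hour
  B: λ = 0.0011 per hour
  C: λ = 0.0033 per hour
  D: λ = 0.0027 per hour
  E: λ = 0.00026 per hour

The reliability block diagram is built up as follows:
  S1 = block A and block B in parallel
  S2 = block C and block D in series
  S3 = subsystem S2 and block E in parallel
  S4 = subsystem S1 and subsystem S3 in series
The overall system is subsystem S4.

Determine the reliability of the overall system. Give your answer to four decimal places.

R(A) = exp(−0.00012 × 100) = 0.988072
R(B) = exp(−0.0011 × 100) = 0.895834
R(C) = exp(−0.0033 × 100) = 0.718924
R(D) = exp(−0.0027 × 100) = 0.763379
R(E) = exp(−0.00026 × 100) = 0.974335
Parallel (A and B): 1 − (1 − 0.988072)(1 − 0.895834) = 0.998758
Series (C and D): 0.718924 × 0.763379 = 0.548811
Parallel ([0.548811] and E): 1 − (1 − 0.548811)(1 − 0.974335) = 0.988420
Series ([0.998758] and [0.988420]): 0.998758 × 0.988420 = 0.9872

0.9872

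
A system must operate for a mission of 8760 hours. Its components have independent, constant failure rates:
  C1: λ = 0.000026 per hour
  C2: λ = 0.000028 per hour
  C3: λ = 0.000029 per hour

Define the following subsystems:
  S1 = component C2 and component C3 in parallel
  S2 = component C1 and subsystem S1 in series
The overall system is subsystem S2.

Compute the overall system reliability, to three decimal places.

0.757

R(C1) = exp(−0.000026 × 8760) = 0.79632
R(C2) = exp(−0.000028 × 8760) = 0.78249
R(C3) = exp(−0.000029 × 8760) = 0.77566
Parallel (C2 and C3): 1 − (1 − 0.78249)(1 − 0.77566) = 0.95120
Series (C1 and [0.95120]): 0.79632 × 0.95120 = 0.757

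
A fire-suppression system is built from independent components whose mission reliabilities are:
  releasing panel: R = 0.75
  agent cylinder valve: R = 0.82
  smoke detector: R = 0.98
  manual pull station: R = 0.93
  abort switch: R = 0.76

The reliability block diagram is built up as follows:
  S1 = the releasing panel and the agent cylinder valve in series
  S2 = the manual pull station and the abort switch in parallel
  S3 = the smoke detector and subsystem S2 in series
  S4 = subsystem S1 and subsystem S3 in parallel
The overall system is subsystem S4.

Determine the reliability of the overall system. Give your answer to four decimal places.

Series (releasing panel and agent cylinder valve): 0.750000 × 0.820000 = 0.615000
Parallel (manual pull station and abort switch): 1 − (1 − 0.930000)(1 − 0.760000) = 0.983200
Series (smoke detector and [0.983200]): 0.980000 × 0.983200 = 0.963536
Parallel ([0.615000] and [0.963536]): 1 − (1 − 0.615000)(1 − 0.963536) = 0.9860

0.9860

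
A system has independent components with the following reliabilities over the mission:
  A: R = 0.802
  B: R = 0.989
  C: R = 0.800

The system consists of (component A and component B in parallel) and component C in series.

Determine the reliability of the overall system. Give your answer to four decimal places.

0.7983

Parallel (A and B): 1 − (1 − 0.802000)(1 − 0.989000) = 0.997822
Series ([0.997822] and C): 0.997822 × 0.800000 = 0.7983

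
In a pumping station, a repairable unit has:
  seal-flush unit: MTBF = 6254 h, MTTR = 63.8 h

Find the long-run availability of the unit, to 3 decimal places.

0.990

A(seal-flush unit) = MTBF/(MTBF+MTTR) = 6254/(6254+63.8) = 0.990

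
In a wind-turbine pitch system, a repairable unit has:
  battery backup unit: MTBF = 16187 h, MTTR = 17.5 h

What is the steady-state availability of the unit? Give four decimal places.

0.9989

A(battery backup unit) = MTBF/(MTBF+MTTR) = 16187/(16187+17.5) = 0.9989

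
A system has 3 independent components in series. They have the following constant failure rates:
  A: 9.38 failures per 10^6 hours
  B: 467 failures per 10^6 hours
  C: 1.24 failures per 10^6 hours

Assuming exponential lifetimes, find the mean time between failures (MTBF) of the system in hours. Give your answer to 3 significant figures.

Series of exponential components: λ_sys = Σ λ_i
λ_sys = 0.00000938 + 0.000467 + 0.00000124 = 4.7762e-04 /h
MTBF = 1 / λ_sys = 2090 h

2090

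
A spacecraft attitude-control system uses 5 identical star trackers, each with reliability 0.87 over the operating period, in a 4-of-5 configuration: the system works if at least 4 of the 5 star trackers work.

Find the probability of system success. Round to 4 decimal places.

R = Σ_{i=4}^{5} C(5,i) p^i (1−p)^{5−i} with p = 0.87
C(5,4)·0.87^4·0.13^1 = 0.372383
C(5,5)·0.87^5·0.13^0 = 0.498421
Sum = 0.8708

0.8708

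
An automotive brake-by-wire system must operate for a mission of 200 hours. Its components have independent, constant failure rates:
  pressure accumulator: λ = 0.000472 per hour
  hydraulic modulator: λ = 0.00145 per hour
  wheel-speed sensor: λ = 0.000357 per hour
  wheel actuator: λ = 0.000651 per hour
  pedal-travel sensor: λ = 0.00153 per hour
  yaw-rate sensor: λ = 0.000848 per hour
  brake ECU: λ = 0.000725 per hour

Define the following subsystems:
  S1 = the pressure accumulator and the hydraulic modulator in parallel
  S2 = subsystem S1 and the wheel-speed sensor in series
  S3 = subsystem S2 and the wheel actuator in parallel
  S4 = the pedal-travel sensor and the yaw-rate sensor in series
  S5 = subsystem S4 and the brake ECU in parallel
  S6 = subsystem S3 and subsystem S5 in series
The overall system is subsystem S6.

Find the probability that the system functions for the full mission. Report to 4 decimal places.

0.9385

R(pressure accumulator) = exp(−0.000472 × 200) = 0.909919
R(hydraulic modulator) = exp(−0.00145 × 200) = 0.748264
R(wheel-speed sensor) = exp(−0.000357 × 200) = 0.931089
R(wheel actuator) = exp(−0.000651 × 200) = 0.877920
R(pedal-travel sensor) = exp(−0.00153 × 200) = 0.736387
R(yaw-rate sensor) = exp(−0.000848 × 200) = 0.844002
R(brake ECU) = exp(−0.000725 × 200) = 0.865022
Parallel (pressure accumulator and hydraulic modulator): 1 − (1 − 0.909919)(1 − 0.748264) = 0.977323
Series ([0.977323] and wheel-speed sensor): 0.977323 × 0.931089 = 0.909975
Parallel ([0.909975] and wheel actuator): 1 − (1 − 0.909975)(1 − 0.877920) = 0.989010
Series (pedal-travel sensor and yaw-rate sensor): 0.736387 × 0.844002 = 0.621512
Parallel ([0.621512] and brake ECU): 1 − (1 − 0.621512)(1 − 0.865022) = 0.948912
Series ([0.989010] and [0.948912]): 0.989010 × 0.948912 = 0.9385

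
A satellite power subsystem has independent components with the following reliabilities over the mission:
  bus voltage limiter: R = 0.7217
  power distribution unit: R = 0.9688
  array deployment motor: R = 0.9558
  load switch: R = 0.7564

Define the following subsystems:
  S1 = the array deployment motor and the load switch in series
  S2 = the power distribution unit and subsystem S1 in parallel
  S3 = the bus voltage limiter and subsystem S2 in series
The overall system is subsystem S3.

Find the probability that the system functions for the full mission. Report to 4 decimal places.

Series (array deployment motor and load switch): 0.955800 × 0.756400 = 0.722967
Parallel (power distribution unit and [0.722967]): 1 − (1 − 0.968800)(1 − 0.722967) = 0.991357
Series (bus voltage limiter and [0.991357]): 0.721700 × 0.991357 = 0.7155

0.7155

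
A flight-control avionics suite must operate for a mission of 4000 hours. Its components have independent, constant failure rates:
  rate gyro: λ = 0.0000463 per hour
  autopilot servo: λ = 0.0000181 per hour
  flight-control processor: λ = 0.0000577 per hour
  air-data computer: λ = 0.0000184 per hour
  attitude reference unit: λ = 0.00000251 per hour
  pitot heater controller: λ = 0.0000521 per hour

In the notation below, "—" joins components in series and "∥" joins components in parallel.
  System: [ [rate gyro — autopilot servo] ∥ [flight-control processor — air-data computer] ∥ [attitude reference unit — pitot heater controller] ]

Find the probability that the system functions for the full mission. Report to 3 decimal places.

R(rate gyro) = exp(−0.0000463 × 4000) = 0.83094
R(autopilot servo) = exp(−0.0000181 × 4000) = 0.93016
R(flight-control processor) = exp(−0.0000577 × 4000) = 0.79390
R(air-data computer) = exp(−0.0000184 × 4000) = 0.92904
R(attitude reference unit) = exp(−0.00000251 × 4000) = 0.99001
R(pitot heater controller) = exp(−0.0000521 × 4000) = 0.81188
Series (rate gyro and autopilot servo): 0.83094 × 0.93016 = 0.77291
Series (flight-control processor and air-data computer): 0.79390 × 0.92904 = 0.73756
Series (attitude reference unit and pitot heater controller): 0.99001 × 0.81188 = 0.80377
Parallel ([0.77291], [0.73756], and [0.80377]): 1 − (1 − 0.77291)(1 − 0.73756)(1 − 0.80377) = 0.988

0.988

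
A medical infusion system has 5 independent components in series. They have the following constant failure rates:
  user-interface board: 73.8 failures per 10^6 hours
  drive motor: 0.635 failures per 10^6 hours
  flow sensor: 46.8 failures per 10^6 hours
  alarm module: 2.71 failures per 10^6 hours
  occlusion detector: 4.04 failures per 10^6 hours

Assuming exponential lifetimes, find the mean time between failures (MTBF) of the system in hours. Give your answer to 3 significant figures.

7810

Series of exponential components: λ_sys = Σ λ_i
λ_sys = 0.0000738 + 0.000000635 + 0.0000468 + 0.00000271 + 0.00000404 = 1.2799e-04 /h
MTBF = 1 / λ_sys = 7810 h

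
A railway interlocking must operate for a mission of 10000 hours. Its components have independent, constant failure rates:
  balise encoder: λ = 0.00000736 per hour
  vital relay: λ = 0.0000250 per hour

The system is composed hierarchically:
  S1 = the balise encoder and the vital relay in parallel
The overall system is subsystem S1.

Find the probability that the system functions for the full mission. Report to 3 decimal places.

R(balise encoder) = exp(−0.00000736 × 10000) = 0.92904
R(vital relay) = exp(−0.0000250 × 10000) = 0.77880
Parallel (balise encoder and vital relay): 1 − (1 − 0.92904)(1 − 0.77880) = 0.984

0.984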